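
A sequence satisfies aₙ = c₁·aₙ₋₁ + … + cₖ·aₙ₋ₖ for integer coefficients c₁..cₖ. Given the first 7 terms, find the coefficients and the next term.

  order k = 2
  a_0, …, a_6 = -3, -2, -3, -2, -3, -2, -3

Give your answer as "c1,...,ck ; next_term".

0,1 ; -2

  a_2 = 0·-2 + 1·-3 = -3
  a_3 = 0·-3 + 1·-2 = -2
  a_4 = 0·-2 + 1·-3 = -3
  a_5 = 0·-3 + 1·-2 = -2
  a_6 = 0·-2 + 1·-3 = -3
  a_7 = 0·-3 + 1·-2 = -2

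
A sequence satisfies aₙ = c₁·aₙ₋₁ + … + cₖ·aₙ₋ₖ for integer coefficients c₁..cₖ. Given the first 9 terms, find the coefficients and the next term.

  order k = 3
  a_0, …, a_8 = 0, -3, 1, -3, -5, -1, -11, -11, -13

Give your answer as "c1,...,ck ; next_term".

  a_3 = 0·1 + 1·-3 + 2·0 = -3
  a_4 = 0·-3 + 1·1 + 2·-3 = -5
  a_5 = 0·-5 + 1·-3 + 2·1 = -1
  a_6 = 0·-1 + 1·-5 + 2·-3 = -11
  a_7 = 0·-11 + 1·-1 + 2·-5 = -11
  a_8 = 0·-11 + 1·-11 + 2·-1 = -13
  a_9 = 0·-13 + 1·-11 + 2·-11 = -33

0,1,2 ; -33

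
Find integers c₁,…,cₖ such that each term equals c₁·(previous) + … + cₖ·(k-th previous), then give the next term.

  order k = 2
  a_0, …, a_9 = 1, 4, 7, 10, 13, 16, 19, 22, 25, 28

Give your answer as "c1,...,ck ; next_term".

  a_2 = 2·4 + -1·1 = 7
  a_3 = 2·7 + -1·4 = 10
  a_4 = 2·10 + -1·7 = 13
  a_5 = 2·13 + -1·10 = 16
  a_6 = 2·16 + -1·13 = 19
  a_7 = 2·19 + -1·16 = 22
  a_8 = 2·22 + -1·19 = 25
  a_9 = 2·25 + -1·22 = 28
  a_10 = 2·28 + -1·25 = 31

2,-1 ; 31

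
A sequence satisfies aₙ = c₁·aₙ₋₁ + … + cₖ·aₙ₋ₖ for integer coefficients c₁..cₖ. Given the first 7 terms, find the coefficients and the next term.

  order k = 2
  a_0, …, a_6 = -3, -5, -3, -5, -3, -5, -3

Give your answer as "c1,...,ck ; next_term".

0,1 ; -5

  a_2 = 0·-5 + 1·-3 = -3
  a_3 = 0·-3 + 1·-5 = -5
  a_4 = 0·-5 + 1·-3 = -3
  a_5 = 0·-3 + 1·-5 = -5
  a_6 = 0·-5 + 1·-3 = -3
  a_7 = 0·-3 + 1·-5 = -5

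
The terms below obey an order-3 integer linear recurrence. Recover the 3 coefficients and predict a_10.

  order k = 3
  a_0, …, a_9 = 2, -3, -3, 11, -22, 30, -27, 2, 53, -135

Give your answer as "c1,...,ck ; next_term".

  a_3 = -2·-3 + -1·-3 + 1·2 = 11
  a_4 = -2·11 + -1·-3 + 1·-3 = -22
  a_5 = -2·-22 + -1·11 + 1·-3 = 30
  a_6 = -2·30 + -1·-22 + 1·11 = -27
  a_7 = -2·-27 + -1·30 + 1·-22 = 2
  a_8 = -2·2 + -1·-27 + 1·30 = 53
  a_9 = -2·53 + -1·2 + 1·-27 = -135
  a_10 = -2·-135 + -1·53 + 1·2 = 219

-2,-1,1 ; 219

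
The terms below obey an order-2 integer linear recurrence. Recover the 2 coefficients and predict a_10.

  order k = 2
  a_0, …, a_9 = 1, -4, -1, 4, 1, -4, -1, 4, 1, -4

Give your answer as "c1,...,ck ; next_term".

  a_2 = 0·-4 + -1·1 = -1
  a_3 = 0·-1 + -1·-4 = 4
  a_4 = 0·4 + -1·-1 = 1
  a_5 = 0·1 + -1·4 = -4
  a_6 = 0·-4 + -1·1 = -1
  a_7 = 0·-1 + -1·-4 = 4
  a_8 = 0·4 + -1·-1 = 1
  a_9 = 0·1 + -1·4 = -4
  a_10 = 0·-4 + -1·1 = -1

0,-1 ; -1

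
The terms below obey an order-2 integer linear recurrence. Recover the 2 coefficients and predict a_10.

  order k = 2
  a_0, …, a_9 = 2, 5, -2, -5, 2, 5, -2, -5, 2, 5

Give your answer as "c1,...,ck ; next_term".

  a_2 = 0·5 + -1·2 = -2
  a_3 = 0·-2 + -1·5 = -5
  a_4 = 0·-5 + -1·-2 = 2
  a_5 = 0·2 + -1·-5 = 5
  a_6 = 0·5 + -1·2 = -2
  a_7 = 0·-2 + -1·5 = -5
  a_8 = 0·-5 + -1·-2 = 2
  a_9 = 0·2 + -1·-5 = 5
  a_10 = 0·5 + -1·2 = -2

0,-1 ; -2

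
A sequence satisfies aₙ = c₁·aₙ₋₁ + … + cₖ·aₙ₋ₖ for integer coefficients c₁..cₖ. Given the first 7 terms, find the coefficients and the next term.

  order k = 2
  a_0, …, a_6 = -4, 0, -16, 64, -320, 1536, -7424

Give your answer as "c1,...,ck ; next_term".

  a_2 = -4·0 + 4·-4 = -16
  a_3 = -4·-16 + 4·0 = 64
  a_4 = -4·64 + 4·-16 = -320
  a_5 = -4·-320 + 4·64 = 1536
  a_6 = -4·1536 + 4·-320 = -7424
  a_7 = -4·-7424 + 4·1536 = 35840

-4,4 ; 35840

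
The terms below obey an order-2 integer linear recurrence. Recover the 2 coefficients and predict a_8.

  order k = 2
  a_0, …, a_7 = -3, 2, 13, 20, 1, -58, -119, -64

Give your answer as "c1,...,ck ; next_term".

2,-3 ; 229

  a_2 = 2·2 + -3·-3 = 13
  a_3 = 2·13 + -3·2 = 20
  a_4 = 2·20 + -3·13 = 1
  a_5 = 2·1 + -3·20 = -58
  a_6 = 2·-58 + -3·1 = -119
  a_7 = 2·-119 + -3·-58 = -64
  a_8 = 2·-64 + -3·-119 = 229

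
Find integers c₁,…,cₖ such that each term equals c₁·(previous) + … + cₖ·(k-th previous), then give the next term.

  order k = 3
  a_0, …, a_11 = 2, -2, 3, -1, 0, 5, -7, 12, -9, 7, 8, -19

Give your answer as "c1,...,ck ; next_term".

-1,1,2 ; 41

  a_3 = -1·3 + 1·-2 + 2·2 = -1
  a_4 = -1·-1 + 1·3 + 2·-2 = 0
  a_5 = -1·0 + 1·-1 + 2·3 = 5
  a_6 = -1·5 + 1·0 + 2·-1 = -7
  a_7 = -1·-7 + 1·5 + 2·0 = 12
  a_8 = -1·12 + 1·-7 + 2·5 = -9
  a_9 = -1·-9 + 1·12 + 2·-7 = 7
  a_10 = -1·7 + 1·-9 + 2·12 = 8
  a_11 = -1·8 + 1·7 + 2·-9 = -19
  a_12 = -1·-19 + 1·8 + 2·7 = 41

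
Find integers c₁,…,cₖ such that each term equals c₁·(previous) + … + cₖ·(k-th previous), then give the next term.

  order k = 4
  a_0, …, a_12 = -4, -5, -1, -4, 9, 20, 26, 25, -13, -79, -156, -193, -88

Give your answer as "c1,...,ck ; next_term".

  a_4 = 1·-4 + 0·-1 + -1·-5 + -2·-4 = 9
  a_5 = 1·9 + 0·-4 + -1·-1 + -2·-5 = 20
  a_6 = 1·20 + 0·9 + -1·-4 + -2·-1 = 26
  a_7 = 1·26 + 0·20 + -1·9 + -2·-4 = 25
  a_8 = 1·25 + 0·26 + -1·20 + -2·9 = -13
  a_9 = 1·-13 + 0·25 + -1·26 + -2·20 = -79
  a_10 = 1·-79 + 0·-13 + -1·25 + -2·26 = -156
  a_11 = 1·-156 + 0·-79 + -1·-13 + -2·25 = -193
  a_12 = 1·-193 + 0·-156 + -1·-79 + -2·-13 = -88
  a_13 = 1·-88 + 0·-193 + -1·-156 + -2·-79 = 226

1,0,-1,-2 ; 226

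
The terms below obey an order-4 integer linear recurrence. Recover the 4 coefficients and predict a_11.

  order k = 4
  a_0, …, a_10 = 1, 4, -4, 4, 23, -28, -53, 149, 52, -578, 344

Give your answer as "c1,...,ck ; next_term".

  a_4 = 0·4 + -3·-4 + 3·4 + -1·1 = 23
  a_5 = 0·23 + -3·4 + 3·-4 + -1·4 = -28
  a_6 = 0·-28 + -3·23 + 3·4 + -1·-4 = -53
  a_7 = 0·-53 + -3·-28 + 3·23 + -1·4 = 149
  a_8 = 0·149 + -3·-53 + 3·-28 + -1·23 = 52
  a_9 = 0·52 + -3·149 + 3·-53 + -1·-28 = -578
  a_10 = 0·-578 + -3·52 + 3·149 + -1·-53 = 344
  a_11 = 0·344 + -3·-578 + 3·52 + -1·149 = 1741

0,-3,3,-1 ; 1741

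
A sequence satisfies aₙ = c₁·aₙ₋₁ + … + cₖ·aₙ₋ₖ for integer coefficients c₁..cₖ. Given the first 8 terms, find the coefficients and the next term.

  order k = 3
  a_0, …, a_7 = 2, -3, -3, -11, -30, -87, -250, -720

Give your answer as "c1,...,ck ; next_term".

  a_3 = 3·-3 + 0·-3 + -1·2 = -11
  a_4 = 3·-11 + 0·-3 + -1·-3 = -30
  a_5 = 3·-30 + 0·-11 + -1·-3 = -87
  a_6 = 3·-87 + 0·-30 + -1·-11 = -250
  a_7 = 3·-250 + 0·-87 + -1·-30 = -720
  a_8 = 3·-720 + 0·-250 + -1·-87 = -2073

3,0,-1 ; -2073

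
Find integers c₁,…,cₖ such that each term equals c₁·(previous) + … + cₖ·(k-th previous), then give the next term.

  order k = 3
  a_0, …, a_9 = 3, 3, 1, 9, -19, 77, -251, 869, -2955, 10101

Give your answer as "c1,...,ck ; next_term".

-3,2,2 ; -34475

  a_3 = -3·1 + 2·3 + 2·3 = 9
  a_4 = -3·9 + 2·1 + 2·3 = -19
  a_5 = -3·-19 + 2·9 + 2·1 = 77
  a_6 = -3·77 + 2·-19 + 2·9 = -251
  a_7 = -3·-251 + 2·77 + 2·-19 = 869
  a_8 = -3·869 + 2·-251 + 2·77 = -2955
  a_9 = -3·-2955 + 2·869 + 2·-251 = 10101
  a_10 = -3·10101 + 2·-2955 + 2·869 = -34475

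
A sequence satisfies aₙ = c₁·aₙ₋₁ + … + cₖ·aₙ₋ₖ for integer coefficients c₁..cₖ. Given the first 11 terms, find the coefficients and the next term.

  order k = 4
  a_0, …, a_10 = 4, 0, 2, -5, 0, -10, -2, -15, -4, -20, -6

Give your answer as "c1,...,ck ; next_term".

0,2,0,-1 ; -25

  a_4 = 0·-5 + 2·2 + 0·0 + -1·4 = 0
  a_5 = 0·0 + 2·-5 + 0·2 + -1·0 = -10
  a_6 = 0·-10 + 2·0 + 0·-5 + -1·2 = -2
  a_7 = 0·-2 + 2·-10 + 0·0 + -1·-5 = -15
  a_8 = 0·-15 + 2·-2 + 0·-10 + -1·0 = -4
  a_9 = 0·-4 + 2·-15 + 0·-2 + -1·-10 = -20
  a_10 = 0·-20 + 2·-4 + 0·-15 + -1·-2 = -6
  a_11 = 0·-6 + 2·-20 + 0·-4 + -1·-15 = -25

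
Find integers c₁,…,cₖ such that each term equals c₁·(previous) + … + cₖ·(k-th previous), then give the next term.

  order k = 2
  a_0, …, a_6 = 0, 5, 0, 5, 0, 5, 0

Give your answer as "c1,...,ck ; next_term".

0,1 ; 5

  a_2 = 0·5 + 1·0 = 0
  a_3 = 0·0 + 1·5 = 5
  a_4 = 0·5 + 1·0 = 0
  a_5 = 0·0 + 1·5 = 5
  a_6 = 0·5 + 1·0 = 0
  a_7 = 0·0 + 1·5 = 5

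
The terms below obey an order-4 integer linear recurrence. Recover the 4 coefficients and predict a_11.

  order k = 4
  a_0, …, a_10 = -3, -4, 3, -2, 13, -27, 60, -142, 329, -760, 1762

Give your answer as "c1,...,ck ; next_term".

-1,2,-2,1 ; -4082

  a_4 = -1·-2 + 2·3 + -2·-4 + 1·-3 = 13
  a_5 = -1·13 + 2·-2 + -2·3 + 1·-4 = -27
  a_6 = -1·-27 + 2·13 + -2·-2 + 1·3 = 60
  a_7 = -1·60 + 2·-27 + -2·13 + 1·-2 = -142
  a_8 = -1·-142 + 2·60 + -2·-27 + 1·13 = 329
  a_9 = -1·329 + 2·-142 + -2·60 + 1·-27 = -760
  a_10 = -1·-760 + 2·329 + -2·-142 + 1·60 = 1762
  a_11 = -1·1762 + 2·-760 + -2·329 + 1·-142 = -4082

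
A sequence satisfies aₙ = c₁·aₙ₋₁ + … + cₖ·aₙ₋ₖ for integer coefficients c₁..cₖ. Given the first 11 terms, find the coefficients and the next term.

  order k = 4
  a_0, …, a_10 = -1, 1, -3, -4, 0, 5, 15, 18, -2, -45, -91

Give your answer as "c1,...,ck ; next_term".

  a_4 = 1·-4 + -1·-3 + -1·1 + -2·-1 = 0
  a_5 = 1·0 + -1·-4 + -1·-3 + -2·1 = 5
  a_6 = 1·5 + -1·0 + -1·-4 + -2·-3 = 15
  a_7 = 1·15 + -1·5 + -1·0 + -2·-4 = 18
  a_8 = 1·18 + -1·15 + -1·5 + -2·0 = -2
  a_9 = 1·-2 + -1·18 + -1·15 + -2·5 = -45
  a_10 = 1·-45 + -1·-2 + -1·18 + -2·15 = -91
  a_11 = 1·-91 + -1·-45 + -1·-2 + -2·18 = -80

1,-1,-1,-2 ; -80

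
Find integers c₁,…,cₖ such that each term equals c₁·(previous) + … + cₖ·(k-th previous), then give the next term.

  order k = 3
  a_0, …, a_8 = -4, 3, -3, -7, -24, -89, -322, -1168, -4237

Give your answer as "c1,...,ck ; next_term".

3,2,1 ; -15369

  a_3 = 3·-3 + 2·3 + 1·-4 = -7
  a_4 = 3·-7 + 2·-3 + 1·3 = -24
  a_5 = 3·-24 + 2·-7 + 1·-3 = -89
  a_6 = 3·-89 + 2·-24 + 1·-7 = -322
  a_7 = 3·-322 + 2·-89 + 1·-24 = -1168
  a_8 = 3·-1168 + 2·-322 + 1·-89 = -4237
  a_9 = 3·-4237 + 2·-1168 + 1·-322 = -15369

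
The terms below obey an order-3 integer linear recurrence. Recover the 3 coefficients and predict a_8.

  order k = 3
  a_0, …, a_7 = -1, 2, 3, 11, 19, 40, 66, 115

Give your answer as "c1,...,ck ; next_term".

2,1,-3 ; 176

  a_3 = 2·3 + 1·2 + -3·-1 = 11
  a_4 = 2·11 + 1·3 + -3·2 = 19
  a_5 = 2·19 + 1·11 + -3·3 = 40
  a_6 = 2·40 + 1·19 + -3·11 = 66
  a_7 = 2·66 + 1·40 + -3·19 = 115
  a_8 = 2·115 + 1·66 + -3·40 = 176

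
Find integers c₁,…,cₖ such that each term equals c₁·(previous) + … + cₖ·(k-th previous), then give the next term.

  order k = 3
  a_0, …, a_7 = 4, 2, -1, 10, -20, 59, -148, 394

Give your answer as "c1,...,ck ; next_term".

-2,2,1 ; -1025

  a_3 = -2·-1 + 2·2 + 1·4 = 10
  a_4 = -2·10 + 2·-1 + 1·2 = -20
  a_5 = -2·-20 + 2·10 + 1·-1 = 59
  a_6 = -2·59 + 2·-20 + 1·10 = -148
  a_7 = -2·-148 + 2·59 + 1·-20 = 394
  a_8 = -2·394 + 2·-148 + 1·59 = -1025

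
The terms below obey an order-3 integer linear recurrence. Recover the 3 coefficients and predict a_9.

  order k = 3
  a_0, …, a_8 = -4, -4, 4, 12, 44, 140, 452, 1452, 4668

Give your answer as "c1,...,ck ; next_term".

  a_3 = 3·4 + 1·-4 + -1·-4 = 12
  a_4 = 3·12 + 1·4 + -1·-4 = 44
  a_5 = 3·44 + 1·12 + -1·4 = 140
  a_6 = 3·140 + 1·44 + -1·12 = 452
  a_7 = 3·452 + 1·140 + -1·44 = 1452
  a_8 = 3·1452 + 1·452 + -1·140 = 4668
  a_9 = 3·4668 + 1·1452 + -1·452 = 15004

3,1,-1 ; 15004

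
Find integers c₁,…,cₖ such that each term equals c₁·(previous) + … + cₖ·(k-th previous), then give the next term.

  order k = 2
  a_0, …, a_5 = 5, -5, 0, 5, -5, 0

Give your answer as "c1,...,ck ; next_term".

  a_2 = -1·-5 + -1·5 = 0
  a_3 = -1·0 + -1·-5 = 5
  a_4 = -1·5 + -1·0 = -5
  a_5 = -1·-5 + -1·5 = 0
  a_6 = -1·0 + -1·-5 = 5

-1,-1 ; 5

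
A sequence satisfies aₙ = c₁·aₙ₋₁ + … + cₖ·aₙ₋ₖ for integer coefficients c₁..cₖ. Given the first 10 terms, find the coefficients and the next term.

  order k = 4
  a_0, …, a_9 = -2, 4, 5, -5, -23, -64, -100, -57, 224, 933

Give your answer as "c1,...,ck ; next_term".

2,-1,-3,-2 ; 2013

  a_4 = 2·-5 + -1·5 + -3·4 + -2·-2 = -23
  a_5 = 2·-23 + -1·-5 + -3·5 + -2·4 = -64
  a_6 = 2·-64 + -1·-23 + -3·-5 + -2·5 = -100
  a_7 = 2·-100 + -1·-64 + -3·-23 + -2·-5 = -57
  a_8 = 2·-57 + -1·-100 + -3·-64 + -2·-23 = 224
  a_9 = 2·224 + -1·-57 + -3·-100 + -2·-64 = 933
  a_10 = 2·933 + -1·224 + -3·-57 + -2·-100 = 2013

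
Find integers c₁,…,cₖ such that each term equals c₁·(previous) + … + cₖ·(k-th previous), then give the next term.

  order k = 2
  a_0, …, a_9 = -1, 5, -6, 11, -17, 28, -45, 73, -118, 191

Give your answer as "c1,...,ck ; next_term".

  a_2 = -1·5 + 1·-1 = -6
  a_3 = -1·-6 + 1·5 = 11
  a_4 = -1·11 + 1·-6 = -17
  a_5 = -1·-17 + 1·11 = 28
  a_6 = -1·28 + 1·-17 = -45
  a_7 = -1·-45 + 1·28 = 73
  a_8 = -1·73 + 1·-45 = -118
  a_9 = -1·-118 + 1·73 = 191
  a_10 = -1·191 + 1·-118 = -309

-1,1 ; -309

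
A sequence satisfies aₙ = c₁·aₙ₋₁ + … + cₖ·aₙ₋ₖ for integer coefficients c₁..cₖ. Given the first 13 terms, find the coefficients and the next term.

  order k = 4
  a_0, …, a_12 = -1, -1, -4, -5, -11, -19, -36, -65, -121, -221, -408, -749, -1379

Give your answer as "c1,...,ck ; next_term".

0,2,2,1 ; -2535

  a_4 = 0·-5 + 2·-4 + 2·-1 + 1·-1 = -11
  a_5 = 0·-11 + 2·-5 + 2·-4 + 1·-1 = -19
  a_6 = 0·-19 + 2·-11 + 2·-5 + 1·-4 = -36
  a_7 = 0·-36 + 2·-19 + 2·-11 + 1·-5 = -65
  a_8 = 0·-65 + 2·-36 + 2·-19 + 1·-11 = -121
  a_9 = 0·-121 + 2·-65 + 2·-36 + 1·-19 = -221
  a_10 = 0·-221 + 2·-121 + 2·-65 + 1·-36 = -408
  a_11 = 0·-408 + 2·-221 + 2·-121 + 1·-65 = -749
  a_12 = 0·-749 + 2·-408 + 2·-221 + 1·-121 = -1379
  a_13 = 0·-1379 + 2·-749 + 2·-408 + 1·-221 = -2535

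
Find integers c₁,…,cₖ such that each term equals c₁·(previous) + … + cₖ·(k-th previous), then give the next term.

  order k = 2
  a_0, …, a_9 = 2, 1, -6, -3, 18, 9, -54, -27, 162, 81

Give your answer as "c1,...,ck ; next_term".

0,-3 ; -486

  a_2 = 0·1 + -3·2 = -6
  a_3 = 0·-6 + -3·1 = -3
  a_4 = 0·-3 + -3·-6 = 18
  a_5 = 0·18 + -3·-3 = 9
  a_6 = 0·9 + -3·18 = -54
  a_7 = 0·-54 + -3·9 = -27
  a_8 = 0·-27 + -3·-54 = 162
  a_9 = 0·162 + -3·-27 = 81
  a_10 = 0·81 + -3·162 = -486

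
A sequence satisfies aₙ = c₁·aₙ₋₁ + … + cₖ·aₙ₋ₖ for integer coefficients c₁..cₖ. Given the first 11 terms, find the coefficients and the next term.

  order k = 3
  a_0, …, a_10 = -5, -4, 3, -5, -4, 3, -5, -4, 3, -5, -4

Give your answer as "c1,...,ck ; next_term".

  a_3 = 0·3 + 0·-4 + 1·-5 = -5
  a_4 = 0·-5 + 0·3 + 1·-4 = -4
  a_5 = 0·-4 + 0·-5 + 1·3 = 3
  a_6 = 0·3 + 0·-4 + 1·-5 = -5
  a_7 = 0·-5 + 0·3 + 1·-4 = -4
  a_8 = 0·-4 + 0·-5 + 1·3 = 3
  a_9 = 0·3 + 0·-4 + 1·-5 = -5
  a_10 = 0·-5 + 0·3 + 1·-4 = -4
  a_11 = 0·-4 + 0·-5 + 1·3 = 3

0,0,1 ; 3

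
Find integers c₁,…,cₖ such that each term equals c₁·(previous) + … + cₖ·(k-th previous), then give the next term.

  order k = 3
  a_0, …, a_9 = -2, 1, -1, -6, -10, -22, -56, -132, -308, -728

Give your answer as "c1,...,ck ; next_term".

  a_3 = 2·-1 + 0·1 + 2·-2 = -6
  a_4 = 2·-6 + 0·-1 + 2·1 = -10
  a_5 = 2·-10 + 0·-6 + 2·-1 = -22
  a_6 = 2·-22 + 0·-10 + 2·-6 = -56
  a_7 = 2·-56 + 0·-22 + 2·-10 = -132
  a_8 = 2·-132 + 0·-56 + 2·-22 = -308
  a_9 = 2·-308 + 0·-132 + 2·-56 = -728
  a_10 = 2·-728 + 0·-308 + 2·-132 = -1720

2,0,2 ; -1720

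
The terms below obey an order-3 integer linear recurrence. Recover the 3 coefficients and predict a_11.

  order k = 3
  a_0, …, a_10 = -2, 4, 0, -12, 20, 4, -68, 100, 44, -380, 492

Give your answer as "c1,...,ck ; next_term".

-1,-2,2 ; 356

  a_3 = -1·0 + -2·4 + 2·-2 = -12
  a_4 = -1·-12 + -2·0 + 2·4 = 20
  a_5 = -1·20 + -2·-12 + 2·0 = 4
  a_6 = -1·4 + -2·20 + 2·-12 = -68
  a_7 = -1·-68 + -2·4 + 2·20 = 100
  a_8 = -1·100 + -2·-68 + 2·4 = 44
  a_9 = -1·44 + -2·100 + 2·-68 = -380
  a_10 = -1·-380 + -2·44 + 2·100 = 492
  a_11 = -1·492 + -2·-380 + 2·44 = 356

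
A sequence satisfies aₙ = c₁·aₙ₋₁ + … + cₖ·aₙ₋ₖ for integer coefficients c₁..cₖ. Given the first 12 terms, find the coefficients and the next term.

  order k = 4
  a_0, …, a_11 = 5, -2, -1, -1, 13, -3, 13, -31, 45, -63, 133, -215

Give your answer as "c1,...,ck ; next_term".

0,1,-2,2 ; 349

  a_4 = 0·-1 + 1·-1 + -2·-2 + 2·5 = 13
  a_5 = 0·13 + 1·-1 + -2·-1 + 2·-2 = -3
  a_6 = 0·-3 + 1·13 + -2·-1 + 2·-1 = 13
  a_7 = 0·13 + 1·-3 + -2·13 + 2·-1 = -31
  a_8 = 0·-31 + 1·13 + -2·-3 + 2·13 = 45
  a_9 = 0·45 + 1·-31 + -2·13 + 2·-3 = -63
  a_10 = 0·-63 + 1·45 + -2·-31 + 2·13 = 133
  a_11 = 0·133 + 1·-63 + -2·45 + 2·-31 = -215
  a_12 = 0·-215 + 1·133 + -2·-63 + 2·45 = 349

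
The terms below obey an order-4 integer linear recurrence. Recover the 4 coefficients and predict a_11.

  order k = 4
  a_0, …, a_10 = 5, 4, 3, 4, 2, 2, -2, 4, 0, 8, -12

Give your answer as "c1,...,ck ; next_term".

  a_4 = 0·4 + 0·3 + -2·4 + 2·5 = 2
  a_5 = 0·2 + 0·4 + -2·3 + 2·4 = 2
  a_6 = 0·2 + 0·2 + -2·4 + 2·3 = -2
  a_7 = 0·-2 + 0·2 + -2·2 + 2·4 = 4
  a_8 = 0·4 + 0·-2 + -2·2 + 2·2 = 0
  a_9 = 0·0 + 0·4 + -2·-2 + 2·2 = 8
  a_10 = 0·8 + 0·0 + -2·4 + 2·-2 = -12
  a_11 = 0·-12 + 0·8 + -2·0 + 2·4 = 8

0,0,-2,2 ; 8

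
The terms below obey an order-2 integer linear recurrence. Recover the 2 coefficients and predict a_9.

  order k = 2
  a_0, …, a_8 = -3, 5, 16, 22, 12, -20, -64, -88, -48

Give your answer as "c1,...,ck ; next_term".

2,-2 ; 80

  a_2 = 2·5 + -2·-3 = 16
  a_3 = 2·16 + -2·5 = 22
  a_4 = 2·22 + -2·16 = 12
  a_5 = 2·12 + -2·22 = -20
  a_6 = 2·-20 + -2·12 = -64
  a_7 = 2·-64 + -2·-20 = -88
  a_8 = 2·-88 + -2·-64 = -48
  a_9 = 2·-48 + -2·-88 = 80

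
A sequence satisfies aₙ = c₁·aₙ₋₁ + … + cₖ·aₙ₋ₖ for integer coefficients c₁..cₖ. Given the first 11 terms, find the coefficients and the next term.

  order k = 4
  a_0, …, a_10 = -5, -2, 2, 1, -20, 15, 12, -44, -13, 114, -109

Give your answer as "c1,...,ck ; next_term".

  a_4 = -1·1 + -1·2 + 1·-2 + 3·-5 = -20
  a_5 = -1·-20 + -1·1 + 1·2 + 3·-2 = 15
  a_6 = -1·15 + -1·-20 + 1·1 + 3·2 = 12
  a_7 = -1·12 + -1·15 + 1·-20 + 3·1 = -44
  a_8 = -1·-44 + -1·12 + 1·15 + 3·-20 = -13
  a_9 = -1·-13 + -1·-44 + 1·12 + 3·15 = 114
  a_10 = -1·114 + -1·-13 + 1·-44 + 3·12 = -109
  a_11 = -1·-109 + -1·114 + 1·-13 + 3·-44 = -150

-1,-1,1,3 ; -150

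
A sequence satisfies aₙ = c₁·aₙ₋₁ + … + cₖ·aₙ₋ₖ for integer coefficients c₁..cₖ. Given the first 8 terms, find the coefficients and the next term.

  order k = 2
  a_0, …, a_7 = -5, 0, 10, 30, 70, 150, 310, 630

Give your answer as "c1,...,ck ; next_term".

  a_2 = 3·0 + -2·-5 = 10
  a_3 = 3·10 + -2·0 = 30
  a_4 = 3·30 + -2·10 = 70
  a_5 = 3·70 + -2·30 = 150
  a_6 = 3·150 + -2·70 = 310
  a_7 = 3·310 + -2·150 = 630
  a_8 = 3·630 + -2·310 = 1270

3,-2 ; 1270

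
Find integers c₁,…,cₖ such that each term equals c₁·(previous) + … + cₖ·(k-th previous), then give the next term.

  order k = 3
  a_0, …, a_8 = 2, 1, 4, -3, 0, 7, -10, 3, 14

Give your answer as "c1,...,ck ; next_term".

-1,-1,1 ; -27

  a_3 = -1·4 + -1·1 + 1·2 = -3
  a_4 = -1·-3 + -1·4 + 1·1 = 0
  a_5 = -1·0 + -1·-3 + 1·4 = 7
  a_6 = -1·7 + -1·0 + 1·-3 = -10
  a_7 = -1·-10 + -1·7 + 1·0 = 3
  a_8 = -1·3 + -1·-10 + 1·7 = 14
  a_9 = -1·14 + -1·3 + 1·-10 = -27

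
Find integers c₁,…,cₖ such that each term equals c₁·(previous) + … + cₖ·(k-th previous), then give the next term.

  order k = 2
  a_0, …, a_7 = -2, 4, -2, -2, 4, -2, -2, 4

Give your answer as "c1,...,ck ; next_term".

  a_2 = -1·4 + -1·-2 = -2
  a_3 = -1·-2 + -1·4 = -2
  a_4 = -1·-2 + -1·-2 = 4
  a_5 = -1·4 + -1·-2 = -2
  a_6 = -1·-2 + -1·4 = -2
  a_7 = -1·-2 + -1·-2 = 4
  a_8 = -1·4 + -1·-2 = -2

-1,-1 ; -2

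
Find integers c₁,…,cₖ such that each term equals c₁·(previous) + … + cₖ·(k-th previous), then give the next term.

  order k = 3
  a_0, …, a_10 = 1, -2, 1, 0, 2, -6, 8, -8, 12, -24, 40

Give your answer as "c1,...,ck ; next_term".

-2,-2,-2 ; -56

  a_3 = -2·1 + -2·-2 + -2·1 = 0
  a_4 = -2·0 + -2·1 + -2·-2 = 2
  a_5 = -2·2 + -2·0 + -2·1 = -6
  a_6 = -2·-6 + -2·2 + -2·0 = 8
  a_7 = -2·8 + -2·-6 + -2·2 = -8
  a_8 = -2·-8 + -2·8 + -2·-6 = 12
  a_9 = -2·12 + -2·-8 + -2·8 = -24
  a_10 = -2·-24 + -2·12 + -2·-8 = 40
  a_11 = -2·40 + -2·-24 + -2·12 = -56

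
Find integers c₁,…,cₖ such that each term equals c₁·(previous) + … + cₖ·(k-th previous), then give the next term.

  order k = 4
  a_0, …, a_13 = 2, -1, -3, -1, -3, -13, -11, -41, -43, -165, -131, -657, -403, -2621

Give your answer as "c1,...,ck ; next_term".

  a_4 = -1·-1 + 3·-3 + 3·-1 + 4·2 = -3
  a_5 = -1·-3 + 3·-1 + 3·-3 + 4·-1 = -13
  a_6 = -1·-13 + 3·-3 + 3·-1 + 4·-3 = -11
  a_7 = -1·-11 + 3·-13 + 3·-3 + 4·-1 = -41
  a_8 = -1·-41 + 3·-11 + 3·-13 + 4·-3 = -43
  a_9 = -1·-43 + 3·-41 + 3·-11 + 4·-13 = -165
  a_10 = -1·-165 + 3·-43 + 3·-41 + 4·-11 = -131
  a_11 = -1·-131 + 3·-165 + 3·-43 + 4·-41 = -657
  a_12 = -1·-657 + 3·-131 + 3·-165 + 4·-43 = -403
  a_13 = -1·-403 + 3·-657 + 3·-131 + 4·-165 = -2621
  a_14 = -1·-2621 + 3·-403 + 3·-657 + 4·-131 = -1083

-1,3,3,4 ; -1083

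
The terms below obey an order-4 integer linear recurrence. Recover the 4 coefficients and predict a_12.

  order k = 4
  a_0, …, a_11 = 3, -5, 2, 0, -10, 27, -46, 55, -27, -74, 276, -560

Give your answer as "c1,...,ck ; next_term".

  a_4 = -2·0 + -1·2 + 1·-5 + -1·3 = -10
  a_5 = -2·-10 + -1·0 + 1·2 + -1·-5 = 27
  a_6 = -2·27 + -1·-10 + 1·0 + -1·2 = -46
  a_7 = -2·-46 + -1·27 + 1·-10 + -1·0 = 55
  a_8 = -2·55 + -1·-46 + 1·27 + -1·-10 = -27
  a_9 = -2·-27 + -1·55 + 1·-46 + -1·27 = -74
  a_10 = -2·-74 + -1·-27 + 1·55 + -1·-46 = 276
  a_11 = -2·276 + -1·-74 + 1·-27 + -1·55 = -560
  a_12 = -2·-560 + -1·276 + 1·-74 + -1·-27 = 797

-2,-1,1,-1 ; 797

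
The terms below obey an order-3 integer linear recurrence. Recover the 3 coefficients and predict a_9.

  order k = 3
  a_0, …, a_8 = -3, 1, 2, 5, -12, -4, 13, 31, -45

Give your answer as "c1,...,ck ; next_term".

  a_3 = -1·2 + -2·1 + -3·-3 = 5
  a_4 = -1·5 + -2·2 + -3·1 = -12
  a_5 = -1·-12 + -2·5 + -3·2 = -4
  a_6 = -1·-4 + -2·-12 + -3·5 = 13
  a_7 = -1·13 + -2·-4 + -3·-12 = 31
  a_8 = -1·31 + -2·13 + -3·-4 = -45
  a_9 = -1·-45 + -2·31 + -3·13 = -56

-1,-2,-3 ; -56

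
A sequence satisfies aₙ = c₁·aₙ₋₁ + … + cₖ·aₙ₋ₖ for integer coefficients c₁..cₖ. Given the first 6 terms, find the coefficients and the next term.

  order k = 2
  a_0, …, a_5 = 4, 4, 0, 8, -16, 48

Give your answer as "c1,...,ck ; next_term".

  a_2 = -2·4 + 2·4 = 0
  a_3 = -2·0 + 2·4 = 8
  a_4 = -2·8 + 2·0 = -16
  a_5 = -2·-16 + 2·8 = 48
  a_6 = -2·48 + 2·-16 = -128

-2,2 ; -128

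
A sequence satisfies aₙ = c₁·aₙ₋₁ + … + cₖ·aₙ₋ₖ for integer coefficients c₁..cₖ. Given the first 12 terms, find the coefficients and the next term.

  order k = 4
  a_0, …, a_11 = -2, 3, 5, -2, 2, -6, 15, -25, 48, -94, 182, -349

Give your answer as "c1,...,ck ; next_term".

-1,1,-1,1 ; 673

  a_4 = -1·-2 + 1·5 + -1·3 + 1·-2 = 2
  a_5 = -1·2 + 1·-2 + -1·5 + 1·3 = -6
  a_6 = -1·-6 + 1·2 + -1·-2 + 1·5 = 15
  a_7 = -1·15 + 1·-6 + -1·2 + 1·-2 = -25
  a_8 = -1·-25 + 1·15 + -1·-6 + 1·2 = 48
  a_9 = -1·48 + 1·-25 + -1·15 + 1·-6 = -94
  a_10 = -1·-94 + 1·48 + -1·-25 + 1·15 = 182
  a_11 = -1·182 + 1·-94 + -1·48 + 1·-25 = -349
  a_12 = -1·-349 + 1·182 + -1·-94 + 1·48 = 673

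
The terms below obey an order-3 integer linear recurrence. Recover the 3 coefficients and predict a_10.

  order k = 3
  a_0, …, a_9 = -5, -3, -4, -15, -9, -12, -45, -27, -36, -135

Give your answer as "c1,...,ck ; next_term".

0,0,3 ; -81

  a_3 = 0·-4 + 0·-3 + 3·-5 = -15
  a_4 = 0·-15 + 0·-4 + 3·-3 = -9
  a_5 = 0·-9 + 0·-15 + 3·-4 = -12
  a_6 = 0·-12 + 0·-9 + 3·-15 = -45
  a_7 = 0·-45 + 0·-12 + 3·-9 = -27
  a_8 = 0·-27 + 0·-45 + 3·-12 = -36
  a_9 = 0·-36 + 0·-27 + 3·-45 = -135
  a_10 = 0·-135 + 0·-36 + 3·-27 = -81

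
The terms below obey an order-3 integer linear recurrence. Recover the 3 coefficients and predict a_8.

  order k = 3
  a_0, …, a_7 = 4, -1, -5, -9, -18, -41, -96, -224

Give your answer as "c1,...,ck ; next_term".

3,-2,1 ; -521

  a_3 = 3·-5 + -2·-1 + 1·4 = -9
  a_4 = 3·-9 + -2·-5 + 1·-1 = -18
  a_5 = 3·-18 + -2·-9 + 1·-5 = -41
  a_6 = 3·-41 + -2·-18 + 1·-9 = -96
  a_7 = 3·-96 + -2·-41 + 1·-18 = -224
  a_8 = 3·-224 + -2·-96 + 1·-41 = -521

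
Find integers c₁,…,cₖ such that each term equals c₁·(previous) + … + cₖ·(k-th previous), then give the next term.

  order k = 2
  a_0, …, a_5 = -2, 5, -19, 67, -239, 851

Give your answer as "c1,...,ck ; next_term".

-3,2 ; -3031

  a_2 = -3·5 + 2·-2 = -19
  a_3 = -3·-19 + 2·5 = 67
  a_4 = -3·67 + 2·-19 = -239
  a_5 = -3·-239 + 2·67 = 851
  a_6 = -3·851 + 2·-239 = -3031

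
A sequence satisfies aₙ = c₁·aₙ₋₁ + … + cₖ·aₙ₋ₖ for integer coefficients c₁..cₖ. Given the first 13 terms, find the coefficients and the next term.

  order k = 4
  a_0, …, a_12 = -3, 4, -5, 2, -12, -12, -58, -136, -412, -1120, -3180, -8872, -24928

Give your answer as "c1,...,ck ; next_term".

2,2,0,2 ; -69840

  a_4 = 2·2 + 2·-5 + 0·4 + 2·-3 = -12
  a_5 = 2·-12 + 2·2 + 0·-5 + 2·4 = -12
  a_6 = 2·-12 + 2·-12 + 0·2 + 2·-5 = -58
  a_7 = 2·-58 + 2·-12 + 0·-12 + 2·2 = -136
  a_8 = 2·-136 + 2·-58 + 0·-12 + 2·-12 = -412
  a_9 = 2·-412 + 2·-136 + 0·-58 + 2·-12 = -1120
  a_10 = 2·-1120 + 2·-412 + 0·-136 + 2·-58 = -3180
  a_11 = 2·-3180 + 2·-1120 + 0·-412 + 2·-136 = -8872
  a_12 = 2·-8872 + 2·-3180 + 0·-1120 + 2·-412 = -24928
  a_13 = 2·-24928 + 2·-8872 + 0·-3180 + 2·-1120 = -69840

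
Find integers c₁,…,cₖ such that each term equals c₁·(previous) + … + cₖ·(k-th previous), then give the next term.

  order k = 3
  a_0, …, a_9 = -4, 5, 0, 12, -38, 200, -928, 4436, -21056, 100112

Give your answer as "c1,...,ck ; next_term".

  a_3 = -4·0 + 4·5 + 2·-4 = 12
  a_4 = -4·12 + 4·0 + 2·5 = -38
  a_5 = -4·-38 + 4·12 + 2·0 = 200
  a_6 = -4·200 + 4·-38 + 2·12 = -928
  a_7 = -4·-928 + 4·200 + 2·-38 = 4436
  a_8 = -4·4436 + 4·-928 + 2·200 = -21056
  a_9 = -4·-21056 + 4·4436 + 2·-928 = 100112
  a_10 = -4·100112 + 4·-21056 + 2·4436 = -475800

-4,4,2 ; -475800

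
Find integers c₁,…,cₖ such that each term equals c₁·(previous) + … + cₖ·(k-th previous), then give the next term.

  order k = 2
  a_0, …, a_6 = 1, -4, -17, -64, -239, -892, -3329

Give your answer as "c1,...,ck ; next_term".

  a_2 = 4·-4 + -1·1 = -17
  a_3 = 4·-17 + -1·-4 = -64
  a_4 = 4·-64 + -1·-17 = -239
  a_5 = 4·-239 + -1·-64 = -892
  a_6 = 4·-892 + -1·-239 = -3329
  a_7 = 4·-3329 + -1·-892 = -12424

4,-1 ; -12424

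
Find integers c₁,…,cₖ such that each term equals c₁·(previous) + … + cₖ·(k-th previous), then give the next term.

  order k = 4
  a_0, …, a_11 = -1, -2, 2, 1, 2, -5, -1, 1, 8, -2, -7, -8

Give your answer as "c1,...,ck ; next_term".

-1,-1,-2,-1 ; 11

  a_4 = -1·1 + -1·2 + -2·-2 + -1·-1 = 2
  a_5 = -1·2 + -1·1 + -2·2 + -1·-2 = -5
  a_6 = -1·-5 + -1·2 + -2·1 + -1·2 = -1
  a_7 = -1·-1 + -1·-5 + -2·2 + -1·1 = 1
  a_8 = -1·1 + -1·-1 + -2·-5 + -1·2 = 8
  a_9 = -1·8 + -1·1 + -2·-1 + -1·-5 = -2
  a_10 = -1·-2 + -1·8 + -2·1 + -1·-1 = -7
  a_11 = -1·-7 + -1·-2 + -2·8 + -1·1 = -8
  a_12 = -1·-8 + -1·-7 + -2·-2 + -1·8 = 11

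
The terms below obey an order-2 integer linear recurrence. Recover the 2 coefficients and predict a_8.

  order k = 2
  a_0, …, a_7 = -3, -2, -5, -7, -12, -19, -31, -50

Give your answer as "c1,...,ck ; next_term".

  a_2 = 1·-2 + 1·-3 = -5
  a_3 = 1·-5 + 1·-2 = -7
  a_4 = 1·-7 + 1·-5 = -12
  a_5 = 1·-12 + 1·-7 = -19
  a_6 = 1·-19 + 1·-12 = -31
  a_7 = 1·-31 + 1·-19 = -50
  a_8 = 1·-50 + 1·-31 = -81

1,1 ; -81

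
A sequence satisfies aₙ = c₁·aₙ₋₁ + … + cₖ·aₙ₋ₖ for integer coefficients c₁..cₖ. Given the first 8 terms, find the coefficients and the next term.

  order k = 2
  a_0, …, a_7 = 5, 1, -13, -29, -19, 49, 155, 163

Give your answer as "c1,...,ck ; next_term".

  a_2 = 2·1 + -3·5 = -13
  a_3 = 2·-13 + -3·1 = -29
  a_4 = 2·-29 + -3·-13 = -19
  a_5 = 2·-19 + -3·-29 = 49
  a_6 = 2·49 + -3·-19 = 155
  a_7 = 2·155 + -3·49 = 163
  a_8 = 2·163 + -3·155 = -139

2,-3 ; -139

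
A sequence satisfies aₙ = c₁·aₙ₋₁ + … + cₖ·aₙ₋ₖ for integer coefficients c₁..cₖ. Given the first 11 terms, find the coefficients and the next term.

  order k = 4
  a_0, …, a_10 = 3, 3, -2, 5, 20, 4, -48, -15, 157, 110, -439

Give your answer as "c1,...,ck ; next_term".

  a_4 = 1·5 + -3·-2 + 2·3 + 1·3 = 20
  a_5 = 1·20 + -3·5 + 2·-2 + 1·3 = 4
  a_6 = 1·4 + -3·20 + 2·5 + 1·-2 = -48
  a_7 = 1·-48 + -3·4 + 2·20 + 1·5 = -15
  a_8 = 1·-15 + -3·-48 + 2·4 + 1·20 = 157
  a_9 = 1·157 + -3·-15 + 2·-48 + 1·4 = 110
  a_10 = 1·110 + -3·157 + 2·-15 + 1·-48 = -439
  a_11 = 1·-439 + -3·110 + 2·157 + 1·-15 = -470

1,-3,2,1 ; -470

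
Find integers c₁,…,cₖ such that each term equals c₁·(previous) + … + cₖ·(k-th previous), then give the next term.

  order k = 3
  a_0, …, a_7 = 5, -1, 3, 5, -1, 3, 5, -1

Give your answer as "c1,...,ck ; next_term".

  a_3 = 0·3 + 0·-1 + 1·5 = 5
  a_4 = 0·5 + 0·3 + 1·-1 = -1
  a_5 = 0·-1 + 0·5 + 1·3 = 3
  a_6 = 0·3 + 0·-1 + 1·5 = 5
  a_7 = 0·5 + 0·3 + 1·-1 = -1
  a_8 = 0·-1 + 0·5 + 1·3 = 3

0,0,1 ; 3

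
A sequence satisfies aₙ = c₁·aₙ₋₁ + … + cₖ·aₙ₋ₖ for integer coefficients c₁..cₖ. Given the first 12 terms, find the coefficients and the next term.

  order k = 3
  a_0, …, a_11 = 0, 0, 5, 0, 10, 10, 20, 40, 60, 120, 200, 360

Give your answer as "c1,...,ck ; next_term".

0,2,2 ; 640

  a_3 = 0·5 + 2·0 + 2·0 = 0
  a_4 = 0·0 + 2·5 + 2·0 = 10
  a_5 = 0·10 + 2·0 + 2·5 = 10
  a_6 = 0·10 + 2·10 + 2·0 = 20
  a_7 = 0·20 + 2·10 + 2·10 = 40
  a_8 = 0·40 + 2·20 + 2·10 = 60
  a_9 = 0·60 + 2·40 + 2·20 = 120
  a_10 = 0·120 + 2·60 + 2·40 = 200
  a_11 = 0·200 + 2·120 + 2·60 = 360
  a_12 = 0·360 + 2·200 + 2·120 = 640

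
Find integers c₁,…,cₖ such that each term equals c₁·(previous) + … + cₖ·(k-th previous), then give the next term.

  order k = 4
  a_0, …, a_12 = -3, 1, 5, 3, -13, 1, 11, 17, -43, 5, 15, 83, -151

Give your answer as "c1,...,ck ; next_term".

  a_4 = -1·3 + -1·5 + -2·1 + 1·-3 = -13
  a_5 = -1·-13 + -1·3 + -2·5 + 1·1 = 1
  a_6 = -1·1 + -1·-13 + -2·3 + 1·5 = 11
  a_7 = -1·11 + -1·1 + -2·-13 + 1·3 = 17
  a_8 = -1·17 + -1·11 + -2·1 + 1·-13 = -43
  a_9 = -1·-43 + -1·17 + -2·11 + 1·1 = 5
  a_10 = -1·5 + -1·-43 + -2·17 + 1·11 = 15
  a_11 = -1·15 + -1·5 + -2·-43 + 1·17 = 83
  a_12 = -1·83 + -1·15 + -2·5 + 1·-43 = -151
  a_13 = -1·-151 + -1·83 + -2·15 + 1·5 = 43

-1,-1,-2,1 ; 43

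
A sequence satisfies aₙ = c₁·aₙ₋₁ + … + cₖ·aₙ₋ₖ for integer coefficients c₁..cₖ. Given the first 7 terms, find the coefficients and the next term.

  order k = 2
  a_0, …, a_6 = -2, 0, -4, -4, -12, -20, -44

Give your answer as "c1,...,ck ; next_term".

  a_2 = 1·0 + 2·-2 = -4
  a_3 = 1·-4 + 2·0 = -4
  a_4 = 1·-4 + 2·-4 = -12
  a_5 = 1·-12 + 2·-4 = -20
  a_6 = 1·-20 + 2·-12 = -44
  a_7 = 1·-44 + 2·-20 = -84

1,2 ; -84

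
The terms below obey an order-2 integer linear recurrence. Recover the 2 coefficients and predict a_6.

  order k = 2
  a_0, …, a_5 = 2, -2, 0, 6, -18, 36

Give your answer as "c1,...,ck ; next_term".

  a_2 = -3·-2 + -3·2 = 0
  a_3 = -3·0 + -3·-2 = 6
  a_4 = -3·6 + -3·0 = -18
  a_5 = -3·-18 + -3·6 = 36
  a_6 = -3·36 + -3·-18 = -54

-3,-3 ; -54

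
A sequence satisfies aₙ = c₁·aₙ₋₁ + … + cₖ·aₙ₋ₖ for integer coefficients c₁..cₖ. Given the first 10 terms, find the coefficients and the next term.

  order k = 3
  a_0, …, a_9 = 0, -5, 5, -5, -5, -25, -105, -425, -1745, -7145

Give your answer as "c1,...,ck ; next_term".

  a_3 = 3·5 + 4·-5 + 2·0 = -5
  a_4 = 3·-5 + 4·5 + 2·-5 = -5
  a_5 = 3·-5 + 4·-5 + 2·5 = -25
  a_6 = 3·-25 + 4·-5 + 2·-5 = -105
  a_7 = 3·-105 + 4·-25 + 2·-5 = -425
  a_8 = 3·-425 + 4·-105 + 2·-25 = -1745
  a_9 = 3·-1745 + 4·-425 + 2·-105 = -7145
  a_10 = 3·-7145 + 4·-1745 + 2·-425 = -29265

3,4,2 ; -29265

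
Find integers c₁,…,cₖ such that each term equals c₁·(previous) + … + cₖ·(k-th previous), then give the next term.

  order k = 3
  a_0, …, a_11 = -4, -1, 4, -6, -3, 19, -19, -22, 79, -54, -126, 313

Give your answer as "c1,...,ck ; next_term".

  a_3 = -1·4 + -2·-1 + 1·-4 = -6
  a_4 = -1·-6 + -2·4 + 1·-1 = -3
  a_5 = -1·-3 + -2·-6 + 1·4 = 19
  a_6 = -1·19 + -2·-3 + 1·-6 = -19
  a_7 = -1·-19 + -2·19 + 1·-3 = -22
  a_8 = -1·-22 + -2·-19 + 1·19 = 79
  a_9 = -1·79 + -2·-22 + 1·-19 = -54
  a_10 = -1·-54 + -2·79 + 1·-22 = -126
  a_11 = -1·-126 + -2·-54 + 1·79 = 313
  a_12 = -1·313 + -2·-126 + 1·-54 = -115

-1,-2,1 ; -115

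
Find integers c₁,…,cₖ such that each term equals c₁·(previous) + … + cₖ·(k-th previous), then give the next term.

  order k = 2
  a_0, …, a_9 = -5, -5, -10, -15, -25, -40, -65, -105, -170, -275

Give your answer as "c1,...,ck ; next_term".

  a_2 = 1·-5 + 1·-5 = -10
  a_3 = 1·-10 + 1·-5 = -15
  a_4 = 1·-15 + 1·-10 = -25
  a_5 = 1·-25 + 1·-15 = -40
  a_6 = 1·-40 + 1·-25 = -65
  a_7 = 1·-65 + 1·-40 = -105
  a_8 = 1·-105 + 1·-65 = -170
  a_9 = 1·-170 + 1·-105 = -275
  a_10 = 1·-275 + 1·-170 = -445

1,1 ; -445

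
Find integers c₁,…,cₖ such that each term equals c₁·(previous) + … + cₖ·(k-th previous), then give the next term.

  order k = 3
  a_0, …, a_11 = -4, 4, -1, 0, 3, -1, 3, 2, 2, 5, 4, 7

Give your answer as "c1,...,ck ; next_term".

0,1,1 ; 9

  a_3 = 0·-1 + 1·4 + 1·-4 = 0
  a_4 = 0·0 + 1·-1 + 1·4 = 3
  a_5 = 0·3 + 1·0 + 1·-1 = -1
  a_6 = 0·-1 + 1·3 + 1·0 = 3
  a_7 = 0·3 + 1·-1 + 1·3 = 2
  a_8 = 0·2 + 1·3 + 1·-1 = 2
  a_9 = 0·2 + 1·2 + 1·3 = 5
  a_10 = 0·5 + 1·2 + 1·2 = 4
  a_11 = 0·4 + 1·5 + 1·2 = 7
  a_12 = 0·7 + 1·4 + 1·5 = 9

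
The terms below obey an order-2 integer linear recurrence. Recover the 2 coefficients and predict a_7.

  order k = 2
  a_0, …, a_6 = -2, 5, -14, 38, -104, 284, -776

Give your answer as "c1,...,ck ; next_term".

  a_2 = -2·5 + 2·-2 = -14
  a_3 = -2·-14 + 2·5 = 38
  a_4 = -2·38 + 2·-14 = -104
  a_5 = -2·-104 + 2·38 = 284
  a_6 = -2·284 + 2·-104 = -776
  a_7 = -2·-776 + 2·284 = 2120

-2,2 ; 2120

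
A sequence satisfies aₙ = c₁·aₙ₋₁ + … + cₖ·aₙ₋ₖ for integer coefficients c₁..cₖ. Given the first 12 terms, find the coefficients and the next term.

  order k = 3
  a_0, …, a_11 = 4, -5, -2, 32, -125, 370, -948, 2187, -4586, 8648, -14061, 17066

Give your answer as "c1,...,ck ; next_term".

  a_3 = -4·-2 + -4·-5 + 1·4 = 32
  a_4 = -4·32 + -4·-2 + 1·-5 = -125
  a_5 = -4·-125 + -4·32 + 1·-2 = 370
  a_6 = -4·370 + -4·-125 + 1·32 = -948
  a_7 = -4·-948 + -4·370 + 1·-125 = 2187
  a_8 = -4·2187 + -4·-948 + 1·370 = -4586
  a_9 = -4·-4586 + -4·2187 + 1·-948 = 8648
  a_10 = -4·8648 + -4·-4586 + 1·2187 = -14061
  a_11 = -4·-14061 + -4·8648 + 1·-4586 = 17066
  a_12 = -4·17066 + -4·-14061 + 1·8648 = -3372

-4,-4,1 ; -3372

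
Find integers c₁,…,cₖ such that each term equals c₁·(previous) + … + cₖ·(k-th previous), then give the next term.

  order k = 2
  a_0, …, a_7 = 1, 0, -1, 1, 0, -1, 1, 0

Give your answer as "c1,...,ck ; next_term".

-1,-1 ; -1

  a_2 = -1·0 + -1·1 = -1
  a_3 = -1·-1 + -1·0 = 1
  a_4 = -1·1 + -1·-1 = 0
  a_5 = -1·0 + -1·1 = -1
  a_6 = -1·-1 + -1·0 = 1
  a_7 = -1·1 + -1·-1 = 0
  a_8 = -1·0 + -1·1 = -1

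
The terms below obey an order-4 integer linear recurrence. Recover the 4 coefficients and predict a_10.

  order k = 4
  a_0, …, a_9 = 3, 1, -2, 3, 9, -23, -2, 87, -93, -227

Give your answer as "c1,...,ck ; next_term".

  a_4 = -2·3 + -4·-2 + -2·1 + 3·3 = 9
  a_5 = -2·9 + -4·3 + -2·-2 + 3·1 = -23
  a_6 = -2·-23 + -4·9 + -2·3 + 3·-2 = -2
  a_7 = -2·-2 + -4·-23 + -2·9 + 3·3 = 87
  a_8 = -2·87 + -4·-2 + -2·-23 + 3·9 = -93
  a_9 = -2·-93 + -4·87 + -2·-2 + 3·-23 = -227
  a_10 = -2·-227 + -4·-93 + -2·87 + 3·-2 = 646

-2,-4,-2,3 ; 646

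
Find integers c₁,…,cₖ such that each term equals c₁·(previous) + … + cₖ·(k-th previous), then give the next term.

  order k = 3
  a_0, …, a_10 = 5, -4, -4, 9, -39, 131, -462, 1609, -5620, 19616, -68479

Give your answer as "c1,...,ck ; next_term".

  a_3 = -3·-4 + 2·-4 + 1·5 = 9
  a_4 = -3·9 + 2·-4 + 1·-4 = -39
  a_5 = -3·-39 + 2·9 + 1·-4 = 131
  a_6 = -3·131 + 2·-39 + 1·9 = -462
  a_7 = -3·-462 + 2·131 + 1·-39 = 1609
  a_8 = -3·1609 + 2·-462 + 1·131 = -5620
  a_9 = -3·-5620 + 2·1609 + 1·-462 = 19616
  a_10 = -3·19616 + 2·-5620 + 1·1609 = -68479
  a_11 = -3·-68479 + 2·19616 + 1·-5620 = 239049

-3,2,1 ; 239049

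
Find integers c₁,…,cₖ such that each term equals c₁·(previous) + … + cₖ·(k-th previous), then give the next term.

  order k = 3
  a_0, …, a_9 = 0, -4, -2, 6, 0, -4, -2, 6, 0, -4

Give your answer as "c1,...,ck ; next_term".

-1,-1,-1 ; -2

  a_3 = -1·-2 + -1·-4 + -1·0 = 6
  a_4 = -1·6 + -1·-2 + -1·-4 = 0
  a_5 = -1·0 + -1·6 + -1·-2 = -4
  a_6 = -1·-4 + -1·0 + -1·6 = -2
  a_7 = -1·-2 + -1·-4 + -1·0 = 6
  a_8 = -1·6 + -1·-2 + -1·-4 = 0
  a_9 = -1·0 + -1·6 + -1·-2 = -4
  a_10 = -1·-4 + -1·0 + -1·6 = -2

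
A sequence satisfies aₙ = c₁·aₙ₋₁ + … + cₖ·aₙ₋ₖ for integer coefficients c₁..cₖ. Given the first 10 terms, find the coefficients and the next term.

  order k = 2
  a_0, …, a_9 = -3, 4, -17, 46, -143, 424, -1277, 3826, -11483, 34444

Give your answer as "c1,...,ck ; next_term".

  a_2 = -2·4 + 3·-3 = -17
  a_3 = -2·-17 + 3·4 = 46
  a_4 = -2·46 + 3·-17 = -143
  a_5 = -2·-143 + 3·46 = 424
  a_6 = -2·424 + 3·-143 = -1277
  a_7 = -2·-1277 + 3·424 = 3826
  a_8 = -2·3826 + 3·-1277 = -11483
  a_9 = -2·-11483 + 3·3826 = 34444
  a_10 = -2·34444 + 3·-11483 = -103337

-2,3 ; -103337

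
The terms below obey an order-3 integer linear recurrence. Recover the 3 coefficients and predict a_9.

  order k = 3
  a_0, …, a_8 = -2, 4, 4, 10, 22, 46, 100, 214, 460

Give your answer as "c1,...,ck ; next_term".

1,2,1 ; 988

  a_3 = 1·4 + 2·4 + 1·-2 = 10
  a_4 = 1·10 + 2·4 + 1·4 = 22
  a_5 = 1·22 + 2·10 + 1·4 = 46
  a_6 = 1·46 + 2·22 + 1·10 = 100
  a_7 = 1·100 + 2·46 + 1·22 = 214
  a_8 = 1·214 + 2·100 + 1·46 = 460
  a_9 = 1·460 + 2·214 + 1·100 = 988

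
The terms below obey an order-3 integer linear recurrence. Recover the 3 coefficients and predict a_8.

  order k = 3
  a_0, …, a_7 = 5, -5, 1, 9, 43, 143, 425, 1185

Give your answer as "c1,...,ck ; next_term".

4,-3,-2 ; 3179

  a_3 = 4·1 + -3·-5 + -2·5 = 9
  a_4 = 4·9 + -3·1 + -2·-5 = 43
  a_5 = 4·43 + -3·9 + -2·1 = 143
  a_6 = 4·143 + -3·43 + -2·9 = 425
  a_7 = 4·425 + -3·143 + -2·43 = 1185
  a_8 = 4·1185 + -3·425 + -2·143 = 3179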